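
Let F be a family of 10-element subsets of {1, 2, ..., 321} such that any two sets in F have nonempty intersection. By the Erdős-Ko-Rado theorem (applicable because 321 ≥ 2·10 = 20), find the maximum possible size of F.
max |F| = C(320, 9) = 86554614561546560

The Erdős-Ko-Rado theorem states: for n ≥ 2k, an intersecting family of k-subsets of an n-element set has size at most C(n − 1, k − 1), with equality for 'star' families {A ⊆ [n] : |A| = k, i ∈ A} (fix an element i). For n = 321, k = 10: C(320, 9) = 86554614561546560.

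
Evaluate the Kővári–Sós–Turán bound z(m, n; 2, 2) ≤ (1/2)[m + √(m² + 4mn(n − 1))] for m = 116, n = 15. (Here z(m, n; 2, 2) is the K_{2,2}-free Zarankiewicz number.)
z(116, 15; 2, 2) ≤ (1/2)[116 + √(116² + 4·116·15·14)] = (1/2)[116 + √110896] = 224.5053

Kővári–Sós–Turán: let r_1, ..., r_116 be the row sums and z = Σ r_i the total number of 1s. Each pair of columns can share at most one row with both entries 1 (else a 2×2 all-ones block appears), so Σ_i C(r_i, 2) ≤ C(15, 2) = 105. By convexity Σ_i C(r_i, 2) ≥ 116·C(z/116, 2) = z(z − 116)/(2·116), giving z² − 116z − 116·15·14 ≤ 0 and hence z ≤ (1/2)[116 + √(13456 + 4·24360)] = (1/2)[116 + √110896] ≈ (1/2)(116 + 333.0105) = 224.5053.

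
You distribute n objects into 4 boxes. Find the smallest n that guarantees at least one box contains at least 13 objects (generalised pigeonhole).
n = (13 − 1)·4 + 1 = 49

By the generalised pigeonhole principle, to guarantee some box contains ≥ r objects we need more than (r − 1) · k objects total. Threshold: n = (r − 1) · k + 1. With r = 13 and k = 4: n = 12 · 4 + 1 = 48 + 1 = 49. For n = 48 = 12 · 4, we can put exactly 12 objects in every box, avoiding 13 in any single one — so 49 is tight.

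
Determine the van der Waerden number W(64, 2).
W(64, 2) = 64 + 1 = 65

A 2-term AP is any pair of integers, so a monochromatic 2-AP exists iff some colour is used at least twice. With 64 colours, the colouring i ↦ i on {1, ..., 64} uses each colour once, avoiding any monochromatic pair, so W(64, 2) > 64. For {1, ..., 65}, pigeonhole forces two integers of the same colour, which form a monochromatic 2-AP. Hence W(64, 2) = 65.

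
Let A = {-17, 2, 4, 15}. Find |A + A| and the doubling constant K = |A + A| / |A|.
K = |A + A| / |A| = 10/4 = 5/2

Enumerate A + A = {a + b : a, b ∈ A}. With |A| = 4, there are |A|^2 = 16 ordered sum pairs; collecting distinct values, A + A = {-34, -15, -13, -2, 4, 6, 8, 17, 19, 30}, so |A + A| = 10. Thus K = 10/4 = 5/2. For comparison, the minimum possible |A + A| over all 4-element sets is 2·4 − 1 = 7 (so min K = 7/4), attained only by arithmetic progressions.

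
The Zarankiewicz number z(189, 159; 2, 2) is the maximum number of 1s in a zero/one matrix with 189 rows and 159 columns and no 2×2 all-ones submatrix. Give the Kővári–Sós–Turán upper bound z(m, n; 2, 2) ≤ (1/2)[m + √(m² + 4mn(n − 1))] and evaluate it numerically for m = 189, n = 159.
z(189, 159; 2, 2) ≤ (1/2)[189 + √(189² + 4·189·159·158)] = (1/2)[189 + √19027953] = 2275.5521

Kővári–Sós–Turán: let r_1, ..., r_189 be the row sums and z = Σ r_i the total number of 1s. Each pair of columns can share at most one row with both entries 1 (else a 2×2 all-ones block appears), so Σ_i C(r_i, 2) ≤ C(159, 2) = 12561. By convexity Σ_i C(r_i, 2) ≥ 189·C(z/189, 2) = z(z − 189)/(2·189), giving z² − 189z − 189·159·158 ≤ 0 and hence z ≤ (1/2)[189 + √(35721 + 4·4748058)] = (1/2)[189 + √19027953] ≈ (1/2)(189 + 4362.1042) = 2275.5521.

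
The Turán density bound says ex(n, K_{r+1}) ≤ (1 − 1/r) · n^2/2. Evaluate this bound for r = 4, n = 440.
Turán density bound = (3/4) · 440^2/2 = 72600

Turán's theorem: ex(n, K_{r+1}) is achieved by the complete r-partite Turán graph T(n, r) with parts as balanced as possible, and is at most (1 − 1/r) · n^2/2. For r = 4, n = 440: the density bound is (3/4) · 193600/2 = 72600. Since 4 ∣ 440, the Turán graph T(440, 4) has parts of equal size 110, and its edge count e(T(440, 4)) = 72600 attains the density bound exactly.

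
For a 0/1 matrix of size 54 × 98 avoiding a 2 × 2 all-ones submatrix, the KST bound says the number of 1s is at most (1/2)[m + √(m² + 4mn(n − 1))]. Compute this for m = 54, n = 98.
z(54, 98; 2, 2) ≤ (1/2)[54 + √(54² + 4·54·98·97)] = (1/2)[54 + √2056212] = 743.9749

Kővári–Sós–Turán: let r_1, ..., r_54 be the row sums and z = Σ r_i the total number of 1s. Each pair of columns can share at most one row with both entries 1 (else a 2×2 all-ones block appears), so Σ_i C(r_i, 2) ≤ C(98, 2) = 4753. By convexity Σ_i C(r_i, 2) ≥ 54·C(z/54, 2) = z(z − 54)/(2·54), giving z² − 54z − 54·98·97 ≤ 0 and hence z ≤ (1/2)[54 + √(2916 + 4·513324)] = (1/2)[54 + √2056212] ≈ (1/2)(54 + 1433.9498) = 743.9749.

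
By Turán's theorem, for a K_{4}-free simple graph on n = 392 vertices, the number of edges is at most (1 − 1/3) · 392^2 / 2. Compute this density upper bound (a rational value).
Turán density bound = (2/3) · 392^2/2 = 153664/3 ≈ 51221.3333

Turán's theorem: ex(n, K_{r+1}) is achieved by the complete r-partite Turán graph T(n, r) with parts as balanced as possible, and is at most (1 − 1/r) · n^2/2. For r = 3, n = 392: the density bound is (2/3) · 153664/2 = 153664/3 ≈ 51221.3333. The integer-valued extremum is e(T(392, 3)) = 51221, which is strictly less than the density bound 153664/3 since 3 ∤ 392 (the parts of T(392, 3) cannot all be equal).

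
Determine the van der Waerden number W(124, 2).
W(124, 2) = 124 + 1 = 125

A 2-term AP is any pair of integers, so a monochromatic 2-AP exists iff some colour is used at least twice. With 124 colours, the colouring i ↦ i on {1, ..., 124} uses each colour once, avoiding any monochromatic pair, so W(124, 2) > 124. For {1, ..., 125}, pigeonhole forces two integers of the same colour, which form a monochromatic 2-AP. Hence W(124, 2) = 125.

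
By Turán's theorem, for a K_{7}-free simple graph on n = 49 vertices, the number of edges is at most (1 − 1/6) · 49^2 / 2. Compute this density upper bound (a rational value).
Turán density bound = (5/6) · 49^2/2 = 12005/12 ≈ 1000.4167

Turán's theorem: ex(n, K_{r+1}) is achieved by the complete r-partite Turán graph T(n, r) with parts as balanced as possible, and is at most (1 − 1/r) · n^2/2. For r = 6, n = 49: the density bound is (5/6) · 2401/2 = 12005/12 ≈ 1000.4167. The integer-valued extremum is e(T(49, 6)) = 1000, which is strictly less than the density bound 12005/12 since 6 ∤ 49 (the parts of T(49, 6) cannot all be equal).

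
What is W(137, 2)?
W(137, 2) = 137 + 1 = 138

A 2-term AP is any pair of integers, so a monochromatic 2-AP exists iff some colour is used at least twice. With 137 colours, the colouring i ↦ i on {1, ..., 137} uses each colour once, avoiding any monochromatic pair, so W(137, 2) > 137. For {1, ..., 138}, pigeonhole forces two integers of the same colour, which form a monochromatic 2-AP. Hence W(137, 2) = 138.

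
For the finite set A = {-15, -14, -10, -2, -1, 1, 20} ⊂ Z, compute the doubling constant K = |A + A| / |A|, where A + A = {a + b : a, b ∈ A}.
K = |A + A| / |A| = 27/7

Enumerate A + A = {a + b : a, b ∈ A}. With |A| = 7, there are |A|^2 = 49 ordered sum pairs; collecting distinct values, A + A = {-30, -29, -28, -25, -24, -20, -17, -16, -15, -14, -13, -12, -11, -9, -4, -3, -2, -1, 0, 2, 5, 6, 10, 18, 19, 21, 40}, so |A + A| = 27. Thus K = 27/7. For comparison, the minimum possible |A + A| over all 7-element sets is 2·7 − 1 = 13 (so min K = 13/7), attained only by arithmetic progressions.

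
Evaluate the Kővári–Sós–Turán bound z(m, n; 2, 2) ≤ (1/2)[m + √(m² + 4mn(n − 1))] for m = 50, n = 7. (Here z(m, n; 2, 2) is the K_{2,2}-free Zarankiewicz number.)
z(50, 7; 2, 2) ≤ (1/2)[50 + √(50² + 4·50·7·6)] = (1/2)[50 + √10900] = 77.2015

Kővári–Sós–Turán: let r_1, ..., r_50 be the row sums and z = Σ r_i the total number of 1s. Each pair of columns can share at most one row with both entries 1 (else a 2×2 all-ones block appears), so Σ_i C(r_i, 2) ≤ C(7, 2) = 21. By convexity Σ_i C(r_i, 2) ≥ 50·C(z/50, 2) = z(z − 50)/(2·50), giving z² − 50z − 50·7·6 ≤ 0 and hence z ≤ (1/2)[50 + √(2500 + 4·2100)] = (1/2)[50 + √10900] ≈ (1/2)(50 + 104.4031) = 77.2015.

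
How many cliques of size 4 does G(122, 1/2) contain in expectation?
E[# K_4] = C(122, 4) · (1/2)^C(4, 2) = 8783390 / 2^6 = 4391695/32 = 137240.46875

For each 4-subset S of vertices (there are C(122, 4) = 8783390 such S), let X_S = 1 if S induces a K_4 (all C(4, 2) = 6 edges present). Then P(X_S = 1) = (1/2)^6 = 1/64. By linearity of expectation, E[# K_4] = C(122, 4) · (1/2)^6 = 8783390 / 64 = 4391695/32 = 137240.46875.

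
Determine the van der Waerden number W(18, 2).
W(18, 2) = 18 + 1 = 19

A 2-term AP is any pair of integers, so a monochromatic 2-AP exists iff some colour is used at least twice. With 18 colours, the colouring i ↦ i on {1, ..., 18} uses each colour once, avoiding any monochromatic pair, so W(18, 2) > 18. For {1, ..., 19}, pigeonhole forces two integers of the same colour, which form a monochromatic 2-AP. Hence W(18, 2) = 19.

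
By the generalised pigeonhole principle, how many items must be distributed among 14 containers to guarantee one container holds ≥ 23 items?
n = (23 − 1)·14 + 1 = 309

By the generalised pigeonhole principle, to guarantee some box contains ≥ r objects we need more than (r − 1) · k objects total. Threshold: n = (r − 1) · k + 1. With r = 23 and k = 14: n = 22 · 14 + 1 = 308 + 1 = 309. For n = 308 = 22 · 14, we can put exactly 22 objects in every box, avoiding 23 in any single one — so 309 is tight.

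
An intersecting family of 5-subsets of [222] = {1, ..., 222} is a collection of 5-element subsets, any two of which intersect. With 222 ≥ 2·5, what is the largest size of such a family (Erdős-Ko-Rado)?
max |F| = C(221, 4) = 96717335

The Erdős-Ko-Rado theorem states: for n ≥ 2k, an intersecting family of k-subsets of an n-element set has size at most C(n − 1, k − 1), with equality for 'star' families {A ⊆ [n] : |A| = k, i ∈ A} (fix an element i). For n = 222, k = 5: C(221, 4) = 96717335.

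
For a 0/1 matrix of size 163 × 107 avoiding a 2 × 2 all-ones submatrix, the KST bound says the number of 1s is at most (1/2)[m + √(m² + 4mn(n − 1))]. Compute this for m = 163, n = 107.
z(163, 107; 2, 2) ≤ (1/2)[163 + √(163² + 4·163·107·106)] = (1/2)[163 + √7421553] = 1443.6264

Kővári–Sós–Turán: let r_1, ..., r_163 be the row sums and z = Σ r_i the total number of 1s. Each pair of columns can share at most one row with both entries 1 (else a 2×2 all-ones block appears), so Σ_i C(r_i, 2) ≤ C(107, 2) = 5671. By convexity Σ_i C(r_i, 2) ≥ 163·C(z/163, 2) = z(z − 163)/(2·163), giving z² − 163z − 163·107·106 ≤ 0 and hence z ≤ (1/2)[163 + √(26569 + 4·1848746)] = (1/2)[163 + √7421553] ≈ (1/2)(163 + 2724.2527) = 1443.6264.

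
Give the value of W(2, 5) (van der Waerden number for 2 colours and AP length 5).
W(2, 5) = 178

W(2, 5) = 178. The lower bound W(2, 5) > 177 comes from an explicit good 2-colouring of [1, 177]; the upper bound W(2, 5) ≤ 178 was verified by exhaustive search over 2-colourings of [1, 178].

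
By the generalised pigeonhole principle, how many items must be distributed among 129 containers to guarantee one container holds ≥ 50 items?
n = (50 − 1)·129 + 1 = 6322

By the generalised pigeonhole principle, to guarantee some box contains ≥ r objects we need more than (r − 1) · k objects total. Threshold: n = (r − 1) · k + 1. With r = 50 and k = 129: n = 49 · 129 + 1 = 6321 + 1 = 6322. For n = 6321 = 49 · 129, we can put exactly 49 objects in every box, avoiding 50 in any single one — so 6322 is tight.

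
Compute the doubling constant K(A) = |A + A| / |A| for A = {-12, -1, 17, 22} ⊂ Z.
K = |A + A| / |A| = 10/4 = 5/2

Enumerate A + A = {a + b : a, b ∈ A}. With |A| = 4, there are |A|^2 = 16 ordered sum pairs; collecting distinct values, A + A = {-24, -13, -2, 5, 10, 16, 21, 34, 39, 44}, so |A + A| = 10. Thus K = 10/4 = 5/2. For comparison, the minimum possible |A + A| over all 4-element sets is 2·4 − 1 = 7 (so min K = 7/4), attained only by arithmetic progressions.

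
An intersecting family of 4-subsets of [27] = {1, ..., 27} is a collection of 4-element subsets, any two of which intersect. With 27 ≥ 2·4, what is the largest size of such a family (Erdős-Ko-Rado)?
max |F| = C(26, 3) = 2600

Erdős-Ko-Rado (1961): when n ≥ 2k, max |F| = C(n−1, k−1). The bound is attained by the star {A : i ∈ A} for any fixed i ∈ [n]. Here C(27−1, 4−1) = C(26, 3) = 2600.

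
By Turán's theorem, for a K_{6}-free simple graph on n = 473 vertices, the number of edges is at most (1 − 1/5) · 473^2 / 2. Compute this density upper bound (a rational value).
Turán density bound = (4/5) · 473^2/2 = 447458/5 ≈ 89491.6

Turán's theorem: ex(n, K_{r+1}) is achieved by the complete r-partite Turán graph T(n, r) with parts as balanced as possible, and is at most (1 − 1/r) · n^2/2. For r = 5, n = 473: the density bound is (4/5) · 223729/2 = 447458/5 ≈ 89491.6. The integer-valued extremum is e(T(473, 5)) = 89491, which is strictly less than the density bound 447458/5 since 5 ∤ 473 (the parts of T(473, 5) cannot all be equal).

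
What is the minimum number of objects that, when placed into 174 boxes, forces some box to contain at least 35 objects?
n = (35 − 1)·174 + 1 = 5917

By the generalised pigeonhole principle, to guarantee some box contains ≥ r objects we need more than (r − 1) · k objects total. Threshold: n = (r − 1) · k + 1. With r = 35 and k = 174: n = 34 · 174 + 1 = 5916 + 1 = 5917. For n = 5916 = 34 · 174, we can put exactly 34 objects in every box, avoiding 35 in any single one — so 5917 is tight.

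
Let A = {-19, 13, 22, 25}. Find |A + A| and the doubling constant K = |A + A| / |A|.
K = |A + A| / |A| = 10/4 = 5/2

Enumerate A + A = {a + b : a, b ∈ A}. With |A| = 4, there are |A|^2 = 16 ordered sum pairs; collecting distinct values, A + A = {-38, -6, 3, 6, 26, 35, 38, 44, 47, 50}, so |A + A| = 10. Thus K = 10/4 = 5/2. For comparison, the minimum possible |A + A| over all 4-element sets is 2·4 − 1 = 7 (so min K = 7/4), attained only by arithmetic progressions.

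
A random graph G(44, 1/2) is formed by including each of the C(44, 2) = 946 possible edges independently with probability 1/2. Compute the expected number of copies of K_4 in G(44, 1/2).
E[# K_4] = C(44, 4) · (1/2)^C(4, 2) = 135751 / 2^6 = 2121.109375

For each 4-subset S of vertices (there are C(44, 4) = 135751 such S), let X_S = 1 if S induces a K_4 (all C(4, 2) = 6 edges present). Then P(X_S = 1) = (1/2)^6 = 1/64. By linearity of expectation, E[# K_4] = C(44, 4) · (1/2)^6 = 135751 / 64 = 2121.109375.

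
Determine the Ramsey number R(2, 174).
R(2, 174) = 174

R(2, k) = k for all k ≥ 2: in a 2-colouring of K_k, either some edge is red (a red K_2) or all edges are blue (a blue K_k). And K_{173} coloured all-blue has no blue K_174, so R(2, 174) > 173. Hence R(2, 174) = 174.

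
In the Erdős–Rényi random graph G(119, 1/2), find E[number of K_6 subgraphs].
E[# K_6] = C(119, 6) · (1/2)^C(6, 2) = 3470108187 / 2^15 ≈ 105899.297699

For each 6-subset S of vertices (there are C(119, 6) = 3470108187 such S), let X_S = 1 if S induces a K_6 (all C(6, 2) = 15 edges present). Then P(X_S = 1) = (1/2)^15 = 1/32768. By linearity of expectation, E[# K_6] = C(119, 6) · (1/2)^15 = 3470108187 / 32768 ≈ 105899.297699.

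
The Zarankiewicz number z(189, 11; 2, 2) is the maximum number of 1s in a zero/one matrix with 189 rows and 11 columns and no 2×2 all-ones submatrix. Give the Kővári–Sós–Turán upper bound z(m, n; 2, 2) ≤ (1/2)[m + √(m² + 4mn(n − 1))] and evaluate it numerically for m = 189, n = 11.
z(189, 11; 2, 2) ≤ (1/2)[189 + √(189² + 4·189·11·10)] = (1/2)[189 + √118881] = 266.8956

Kővári–Sós–Turán: let r_1, ..., r_189 be the row sums and z = Σ r_i the total number of 1s. Each pair of columns can share at most one row with both entries 1 (else a 2×2 all-ones block appears), so Σ_i C(r_i, 2) ≤ C(11, 2) = 55. By convexity Σ_i C(r_i, 2) ≥ 189·C(z/189, 2) = z(z − 189)/(2·189), giving z² − 189z − 189·11·10 ≤ 0 and hence z ≤ (1/2)[189 + √(35721 + 4·20790)] = (1/2)[189 + √118881] ≈ (1/2)(189 + 344.7912) = 266.8956.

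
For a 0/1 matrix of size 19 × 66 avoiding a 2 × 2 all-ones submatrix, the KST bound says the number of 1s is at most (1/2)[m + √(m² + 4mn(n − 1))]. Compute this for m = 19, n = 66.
z(19, 66; 2, 2) ≤ (1/2)[19 + √(19² + 4·19·66·65)] = (1/2)[19 + √326401] = 295.1576

Kővári–Sós–Turán: let r_1, ..., r_19 be the row sums and z = Σ r_i the total number of 1s. Each pair of columns can share at most one row with both entries 1 (else a 2×2 all-ones block appears), so Σ_i C(r_i, 2) ≤ C(66, 2) = 2145. By convexity Σ_i C(r_i, 2) ≥ 19·C(z/19, 2) = z(z − 19)/(2·19), giving z² − 19z − 19·66·65 ≤ 0 and hence z ≤ (1/2)[19 + √(361 + 4·81510)] = (1/2)[19 + √326401] ≈ (1/2)(19 + 571.3151) = 295.1576.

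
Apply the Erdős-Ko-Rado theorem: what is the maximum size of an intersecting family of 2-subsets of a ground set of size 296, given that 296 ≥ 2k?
max |F| = C(295, 1) = 295

Erdős-Ko-Rado (1961): when n ≥ 2k, max |F| = C(n−1, k−1). The bound is attained by the star {A : i ∈ A} for any fixed i ∈ [n]. Here C(296−1, 2−1) = C(295, 1) = 295.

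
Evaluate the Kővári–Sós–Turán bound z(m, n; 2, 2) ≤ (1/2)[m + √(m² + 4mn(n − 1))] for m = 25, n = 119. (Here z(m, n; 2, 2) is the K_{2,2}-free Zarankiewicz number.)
z(25, 119; 2, 2) ≤ (1/2)[25 + √(25² + 4·25·119·118)] = (1/2)[25 + √1404825] = 605.1266

Kővári–Sós–Turán: let r_1, ..., r_25 be the row sums and z = Σ r_i the total number of 1s. Each pair of columns can share at most one row with both entries 1 (else a 2×2 all-ones block appears), so Σ_i C(r_i, 2) ≤ C(119, 2) = 7021. By convexity Σ_i C(r_i, 2) ≥ 25·C(z/25, 2) = z(z − 25)/(2·25), giving z² − 25z − 25·119·118 ≤ 0 and hence z ≤ (1/2)[25 + √(625 + 4·351050)] = (1/2)[25 + √1404825] ≈ (1/2)(25 + 1185.2531) = 605.1266.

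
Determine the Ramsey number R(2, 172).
R(2, 172) = 172

R(2, k) = k for all k ≥ 2: in a 2-colouring of K_k, either some edge is red (a red K_2) or all edges are blue (a blue K_k). And K_{171} coloured all-blue has no blue K_172, so R(2, 172) > 171. Hence R(2, 172) = 172.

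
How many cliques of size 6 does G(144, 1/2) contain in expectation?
E[# K_6] = C(144, 6) · (1/2)^C(6, 2) = 11143364232 / 2^15 = 1392920529/4096 ≈ 340068.488525

For each 6-subset S of vertices (there are C(144, 6) = 11143364232 such S), let X_S = 1 if S induces a K_6 (all C(6, 2) = 15 edges present). Then P(X_S = 1) = (1/2)^15 = 1/32768. By linearity of expectation, E[# K_6] = C(144, 6) · (1/2)^15 = 11143364232 / 32768 = 1392920529/4096 ≈ 340068.488525.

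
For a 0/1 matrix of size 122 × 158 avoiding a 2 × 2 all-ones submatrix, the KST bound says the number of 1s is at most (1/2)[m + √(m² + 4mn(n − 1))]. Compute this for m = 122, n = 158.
z(122, 158; 2, 2) ≤ (1/2)[122 + √(122² + 4·122·158·157)] = (1/2)[122 + √12120212] = 1801.7047

Kővári–Sós–Turán: let r_1, ..., r_122 be the row sums and z = Σ r_i the total number of 1s. Each pair of columns can share at most one row with both entries 1 (else a 2×2 all-ones block appears), so Σ_i C(r_i, 2) ≤ C(158, 2) = 12403. By convexity Σ_i C(r_i, 2) ≥ 122·C(z/122, 2) = z(z − 122)/(2·122), giving z² − 122z − 122·158·157 ≤ 0 and hence z ≤ (1/2)[122 + √(14884 + 4·3026332)] = (1/2)[122 + √12120212] ≈ (1/2)(122 + 3481.4095) = 1801.7047.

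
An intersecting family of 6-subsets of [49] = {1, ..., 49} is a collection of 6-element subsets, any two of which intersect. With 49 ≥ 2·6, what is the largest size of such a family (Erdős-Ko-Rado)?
max |F| = C(48, 5) = 1712304

Erdős-Ko-Rado (1961): when n ≥ 2k, max |F| = C(n−1, k−1). The bound is attained by the star {A : i ∈ A} for any fixed i ∈ [n]. Here C(49−1, 6−1) = C(48, 5) = 1712304.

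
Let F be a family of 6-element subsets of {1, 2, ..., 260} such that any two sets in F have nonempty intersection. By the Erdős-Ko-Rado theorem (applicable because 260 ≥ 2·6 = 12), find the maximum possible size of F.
max |F| = C(259, 5) = 9342250176

The Erdős-Ko-Rado theorem states: for n ≥ 2k, an intersecting family of k-subsets of an n-element set has size at most C(n − 1, k − 1), with equality for 'star' families {A ⊆ [n] : |A| = k, i ∈ A} (fix an element i). For n = 260, k = 6: C(259, 5) = 9342250176.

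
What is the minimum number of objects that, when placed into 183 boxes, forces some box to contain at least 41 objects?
n = (41 − 1)·183 + 1 = 7321

By the generalised pigeonhole principle, to guarantee some box contains ≥ r objects we need more than (r − 1) · k objects total. Threshold: n = (r − 1) · k + 1. With r = 41 and k = 183: n = 40 · 183 + 1 = 7320 + 1 = 7321. For n = 7320 = 40 · 183, we can put exactly 40 objects in every box, avoiding 41 in any single one — so 7321 is tight.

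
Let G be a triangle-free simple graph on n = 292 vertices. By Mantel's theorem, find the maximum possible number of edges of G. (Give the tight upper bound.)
ex(292, K_3) = ⌊292^2/4⌋ = 21316

Mantel (1907): a triangle-free graph on n vertices has at most ⌊n^2/4⌋ edges, with equality for the complete bipartite graph K_{⌊n/2⌋, ⌈n/2⌉}. For n = 292: ⌊292^2/4⌋ = ⌊85264/4⌋ = 21316. The extremal graph is K_{146, 146}, which has 146·146 = 21316 edges.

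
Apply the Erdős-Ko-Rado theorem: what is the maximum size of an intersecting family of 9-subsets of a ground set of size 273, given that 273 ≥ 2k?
max |F| = C(272, 8) = 669741609663270

The Erdős-Ko-Rado theorem states: for n ≥ 2k, an intersecting family of k-subsets of an n-element set has size at most C(n − 1, k − 1), with equality for 'star' families {A ⊆ [n] : |A| = k, i ∈ A} (fix an element i). For n = 273, k = 9: C(272, 8) = 669741609663270.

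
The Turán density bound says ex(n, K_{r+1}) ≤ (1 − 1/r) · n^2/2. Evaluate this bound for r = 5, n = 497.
Turán density bound = (4/5) · 497^2/2 = 494018/5 ≈ 98803.6

Turán's theorem: ex(n, K_{r+1}) is achieved by the complete r-partite Turán graph T(n, r) with parts as balanced as possible, and is at most (1 − 1/r) · n^2/2. For r = 5, n = 497: the density bound is (4/5) · 247009/2 = 494018/5 ≈ 98803.6. The integer-valued extremum is e(T(497, 5)) = 98803, which is strictly less than the density bound 494018/5 since 5 ∤ 497 (the parts of T(497, 5) cannot all be equal).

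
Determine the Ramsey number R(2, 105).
R(2, 105) = 105

R(2, k) = k for all k ≥ 2: in a 2-colouring of K_k, either some edge is red (a red K_2) or all edges are blue (a blue K_k). And K_{104} coloured all-blue has no blue K_105, so R(2, 105) > 104. Hence R(2, 105) = 105.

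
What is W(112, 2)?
W(112, 2) = 112 + 1 = 113

A 2-term AP is any pair of integers, so a monochromatic 2-AP exists iff some colour is used at least twice. With 112 colours, the colouring i ↦ i on {1, ..., 112} uses each colour once, avoiding any monochromatic pair, so W(112, 2) > 112. For {1, ..., 113}, pigeonhole forces two integers of the same colour, which form a monochromatic 2-AP. Hence W(112, 2) = 113.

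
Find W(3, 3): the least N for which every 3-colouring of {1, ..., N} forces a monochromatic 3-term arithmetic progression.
W(3, 3) = 27

This is a classical value, W(3, 3) = 27, established by combining an explicit 3-colouring of {1, ..., 26} with no monochromatic 3-AP (giving the lower bound W(3, 3) > 26) and a finite case analysis / exhaustive computer search showing every 3-colouring of {1, ..., 27} has such an AP.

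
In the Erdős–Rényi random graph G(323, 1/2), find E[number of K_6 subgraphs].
E[# K_6] = C(323, 6) · (1/2)^C(6, 2) = 1505215602352 / 2^15 = 94075975147/2048 ≈ 45935534.739746

For each 6-subset S of vertices (there are C(323, 6) = 1505215602352 such S), let X_S = 1 if S induces a K_6 (all C(6, 2) = 15 edges present). Then P(X_S = 1) = (1/2)^15 = 1/32768. By linearity of expectation, E[# K_6] = C(323, 6) · (1/2)^15 = 1505215602352 / 32768 = 94075975147/2048 ≈ 45935534.739746.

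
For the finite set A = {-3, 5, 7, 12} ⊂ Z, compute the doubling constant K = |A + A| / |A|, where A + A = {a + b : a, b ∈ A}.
K = |A + A| / |A| = 10/4 = 5/2

Enumerate A + A = {a + b : a, b ∈ A}. With |A| = 4, there are |A|^2 = 16 ordered sum pairs; collecting distinct values, A + A = {-6, 2, 4, 9, 10, 12, 14, 17, 19, 24}, so |A + A| = 10. Thus K = 10/4 = 5/2. For comparison, the minimum possible |A + A| over all 4-element sets is 2·4 − 1 = 7 (so min K = 7/4), attained only by arithmetic progressions.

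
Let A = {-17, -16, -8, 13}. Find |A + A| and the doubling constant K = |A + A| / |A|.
K = |A + A| / |A| = 10/4 = 5/2

Enumerate A + A = {a + b : a, b ∈ A}. With |A| = 4, there are |A|^2 = 16 ordered sum pairs; collecting distinct values, A + A = {-34, -33, -32, -25, -24, -16, -4, -3, 5, 26}, so |A + A| = 10. Thus K = 10/4 = 5/2. For comparison, the minimum possible |A + A| over all 4-element sets is 2·4 − 1 = 7 (so min K = 7/4), attained only by arithmetic progressions.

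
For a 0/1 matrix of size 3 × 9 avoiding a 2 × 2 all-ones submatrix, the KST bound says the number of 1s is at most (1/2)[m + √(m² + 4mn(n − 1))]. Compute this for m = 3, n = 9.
z(3, 9; 2, 2) ≤ (1/2)[3 + √(3² + 4·3·9·8)] = (1/2)[3 + √873] = 16.2733

Kővári–Sós–Turán: let r_1, ..., r_3 be the row sums and z = Σ r_i the total number of 1s. Each pair of columns can share at most one row with both entries 1 (else a 2×2 all-ones block appears), so Σ_i C(r_i, 2) ≤ C(9, 2) = 36. By convexity Σ_i C(r_i, 2) ≥ 3·C(z/3, 2) = z(z − 3)/(2·3), giving z² − 3z − 3·9·8 ≤ 0 and hence z ≤ (1/2)[3 + √(9 + 4·216)] = (1/2)[3 + √873] ≈ (1/2)(3 + 29.5466) = 16.2733.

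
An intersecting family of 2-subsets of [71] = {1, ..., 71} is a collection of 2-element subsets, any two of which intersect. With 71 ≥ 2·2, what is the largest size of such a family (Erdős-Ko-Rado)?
max |F| = C(70, 1) = 70

The Erdős-Ko-Rado theorem states: for n ≥ 2k, an intersecting family of k-subsets of an n-element set has size at most C(n − 1, k − 1), with equality for 'star' families {A ⊆ [n] : |A| = k, i ∈ A} (fix an element i). For n = 71, k = 2: C(70, 1) = 70.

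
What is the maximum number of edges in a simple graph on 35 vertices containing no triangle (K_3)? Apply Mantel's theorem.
ex(35, K_3) = ⌊35^2/4⌋ = 306

Mantel (1907): a triangle-free graph on n vertices has at most ⌊n^2/4⌋ edges, with equality for the complete bipartite graph K_{⌊n/2⌋, ⌈n/2⌉}. For n = 35: ⌊35^2/4⌋ = ⌊1225/4⌋ = 306. The extremal graph is K_{17, 18}, which has 17·18 = 306 edges.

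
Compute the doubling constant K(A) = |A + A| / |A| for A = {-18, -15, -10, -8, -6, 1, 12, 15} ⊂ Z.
K = |A + A| / |A| = 32/8 = 4

Enumerate A + A = {a + b : a, b ∈ A}. With |A| = 8, there are |A|^2 = 64 ordered sum pairs; collecting distinct values, A + A = {-36, -33, -30, -28, -26, -25, -24, -23, -21, -20, -18, -17, -16, -14, -12, -9, -7, -6, -5, -3, 0, 2, 4, 5, 6, 7, 9, 13, 16, 24, 27, 30}, so |A + A| = 32. Thus K = 32/8 = 4. For comparison, the minimum possible |A + A| over all 8-element sets is 2·8 − 1 = 15 (so min K = 15/8), attained only by arithmetic progressions.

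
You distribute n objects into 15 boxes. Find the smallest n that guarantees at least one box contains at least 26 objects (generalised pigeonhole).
n = (26 − 1)·15 + 1 = 376

By the generalised pigeonhole principle, to guarantee some box contains ≥ r objects we need more than (r − 1) · k objects total. Threshold: n = (r − 1) · k + 1. With r = 26 and k = 15: n = 25 · 15 + 1 = 375 + 1 = 376. For n = 375 = 25 · 15, we can put exactly 25 objects in every box, avoiding 26 in any single one — so 376 is tight.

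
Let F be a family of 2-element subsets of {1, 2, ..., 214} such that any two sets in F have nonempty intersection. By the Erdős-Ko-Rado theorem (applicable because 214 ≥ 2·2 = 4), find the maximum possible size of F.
max |F| = C(213, 1) = 213

Erdős-Ko-Rado (1961): when n ≥ 2k, max |F| = C(n−1, k−1). The bound is attained by the star {A : i ∈ A} for any fixed i ∈ [n]. Here C(214−1, 2−1) = C(213, 1) = 213.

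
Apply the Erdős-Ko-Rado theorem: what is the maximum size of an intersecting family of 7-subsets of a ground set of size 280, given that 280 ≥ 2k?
max |F| = C(279, 6) = 620566904595

Erdős-Ko-Rado (1961): when n ≥ 2k, max |F| = C(n−1, k−1). The bound is attained by the star {A : i ∈ A} for any fixed i ∈ [n]. Here C(280−1, 7−1) = C(279, 6) = 620566904595.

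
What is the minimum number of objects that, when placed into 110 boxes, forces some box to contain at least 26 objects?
n = (26 − 1)·110 + 1 = 2751

By the generalised pigeonhole principle, to guarantee some box contains ≥ r objects we need more than (r − 1) · k objects total. Threshold: n = (r − 1) · k + 1. With r = 26 and k = 110: n = 25 · 110 + 1 = 2750 + 1 = 2751. For n = 2750 = 25 · 110, we can put exactly 25 objects in every box, avoiding 26 in any single one — so 2751 is tight.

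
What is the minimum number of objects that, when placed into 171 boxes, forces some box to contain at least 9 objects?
n = (9 − 1)·171 + 1 = 1369

By the generalised pigeonhole principle, to guarantee some box contains ≥ r objects we need more than (r − 1) · k objects total. Threshold: n = (r − 1) · k + 1. With r = 9 and k = 171: n = 8 · 171 + 1 = 1368 + 1 = 1369. For n = 1368 = 8 · 171, we can put exactly 8 objects in every box, avoiding 9 in any single one — so 1369 is tight.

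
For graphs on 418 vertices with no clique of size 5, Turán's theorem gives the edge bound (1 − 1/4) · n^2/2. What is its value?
Turán density bound = (3/4) · 418^2/2 = 131043/2 ≈ 65521.5

Turán's theorem: ex(n, K_{r+1}) is achieved by the complete r-partite Turán graph T(n, r) with parts as balanced as possible, and is at most (1 − 1/r) · n^2/2. For r = 4, n = 418: the density bound is (3/4) · 174724/2 = 131043/2 ≈ 65521.5. The integer-valued extremum is e(T(418, 4)) = 65521, which is strictly less than the density bound 131043/2 since 4 ∤ 418 (the parts of T(418, 4) cannot all be equal).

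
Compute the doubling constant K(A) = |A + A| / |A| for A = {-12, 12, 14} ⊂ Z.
K = |A + A| / |A| = 6/3 = 2

Enumerate A + A = {a + b : a, b ∈ A}. With |A| = 3, there are |A|^2 = 9 ordered sum pairs; collecting distinct values, A + A = {-24, 0, 2, 24, 26, 28}, so |A + A| = 6. Thus K = 6/3 = 2. For comparison, the minimum possible |A + A| over all 3-element sets is 2·3 − 1 = 5 (so min K = 5/3), attained only by arithmetic progressions.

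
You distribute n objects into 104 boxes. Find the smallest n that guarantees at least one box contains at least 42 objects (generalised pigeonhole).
n = (42 − 1)·104 + 1 = 4265

By the generalised pigeonhole principle, to guarantee some box contains ≥ r objects we need more than (r − 1) · k objects total. Threshold: n = (r − 1) · k + 1. With r = 42 and k = 104: n = 41 · 104 + 1 = 4264 + 1 = 4265. For n = 4264 = 41 · 104, we can put exactly 41 objects in every box, avoiding 42 in any single one — so 4265 is tight.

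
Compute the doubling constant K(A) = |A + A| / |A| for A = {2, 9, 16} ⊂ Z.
K = |A + A| / |A| = 5/3

Enumerate A + A = {a + b : a, b ∈ A}. With |A| = 3, there are |A|^2 = 9 ordered sum pairs; collecting distinct values, A + A = {4, 11, 18, 25, 32}, so |A + A| = 5. Thus K = 5/3. Here |A + A| = 2|A| − 1 = 5, the minimum possible — so K = 5/3 is minimal, which holds iff A is an arithmetic progression.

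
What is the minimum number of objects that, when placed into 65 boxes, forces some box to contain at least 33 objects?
n = (33 − 1)·65 + 1 = 2081

By the generalised pigeonhole principle, to guarantee some box contains ≥ r objects we need more than (r − 1) · k objects total. Threshold: n = (r − 1) · k + 1. With r = 33 and k = 65: n = 32 · 65 + 1 = 2080 + 1 = 2081. For n = 2080 = 32 · 65, we can put exactly 32 objects in every box, avoiding 33 in any single one — so 2081 is tight.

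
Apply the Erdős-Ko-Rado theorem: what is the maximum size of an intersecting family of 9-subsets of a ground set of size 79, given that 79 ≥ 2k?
max |F| = C(78, 8) = 23446881315

Erdős-Ko-Rado (1961): when n ≥ 2k, max |F| = C(n−1, k−1). The bound is attained by the star {A : i ∈ A} for any fixed i ∈ [n]. Here C(79−1, 9−1) = C(78, 8) = 23446881315.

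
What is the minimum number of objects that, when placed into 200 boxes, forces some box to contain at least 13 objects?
n = (13 − 1)·200 + 1 = 2401

By the generalised pigeonhole principle, to guarantee some box contains ≥ r objects we need more than (r − 1) · k objects total. Threshold: n = (r − 1) · k + 1. With r = 13 and k = 200: n = 12 · 200 + 1 = 2400 + 1 = 2401. For n = 2400 = 12 · 200, we can put exactly 12 objects in every box, avoiding 13 in any single one — so 2401 is tight.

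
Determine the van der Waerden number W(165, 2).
W(165, 2) = 165 + 1 = 166

A 2-term AP is any pair of integers, so a monochromatic 2-AP exists iff some colour is used at least twice. With 165 colours, the colouring i ↦ i on {1, ..., 165} uses each colour once, avoiding any monochromatic pair, so W(165, 2) > 165. For {1, ..., 166}, pigeonhole forces two integers of the same colour, which form a monochromatic 2-AP. Hence W(165, 2) = 166.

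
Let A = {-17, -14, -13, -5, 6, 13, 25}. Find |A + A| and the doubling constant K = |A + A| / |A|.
K = |A + A| / |A| = 26/7

Enumerate A + A = {a + b : a, b ∈ A}. With |A| = 7, there are |A|^2 = 49 ordered sum pairs; collecting distinct values, A + A = {-34, -31, -30, -28, -27, -26, -22, -19, -18, -11, -10, -8, -7, -4, -1, 0, 1, 8, 11, 12, 19, 20, 26, 31, 38, 50}, so |A + A| = 26. Thus K = 26/7. For comparison, the minimum possible |A + A| over all 7-element sets is 2·7 − 1 = 13 (so min K = 13/7), attained only by arithmetic progressions.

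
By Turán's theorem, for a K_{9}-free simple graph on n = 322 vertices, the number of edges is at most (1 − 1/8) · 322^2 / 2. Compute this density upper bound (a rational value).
Turán density bound = (7/8) · 322^2/2 = 181447/4 ≈ 45361.75

Turán's theorem: ex(n, K_{r+1}) is achieved by the complete r-partite Turán graph T(n, r) with parts as balanced as possible, and is at most (1 − 1/r) · n^2/2. For r = 8, n = 322: the density bound is (7/8) · 103684/2 = 181447/4 ≈ 45361.75. The integer-valued extremum is e(T(322, 8)) = 45361, which is strictly less than the density bound 181447/4 since 8 ∤ 322 (the parts of T(322, 8) cannot all be equal).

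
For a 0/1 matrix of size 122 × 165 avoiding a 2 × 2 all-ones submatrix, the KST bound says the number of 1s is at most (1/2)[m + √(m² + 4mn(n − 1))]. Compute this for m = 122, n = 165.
z(122, 165; 2, 2) ≤ (1/2)[122 + √(122² + 4·122·165·164)] = (1/2)[122 + √13220164] = 1878.9772

Kővári–Sós–Turán: let r_1, ..., r_122 be the row sums and z = Σ r_i the total number of 1s. Each pair of columns can share at most one row with both entries 1 (else a 2×2 all-ones block appears), so Σ_i C(r_i, 2) ≤ C(165, 2) = 13530. By convexity Σ_i C(r_i, 2) ≥ 122·C(z/122, 2) = z(z − 122)/(2·122), giving z² − 122z − 122·165·164 ≤ 0 and hence z ≤ (1/2)[122 + √(14884 + 4·3301320)] = (1/2)[122 + √13220164] ≈ (1/2)(122 + 3635.9543) = 1878.9772.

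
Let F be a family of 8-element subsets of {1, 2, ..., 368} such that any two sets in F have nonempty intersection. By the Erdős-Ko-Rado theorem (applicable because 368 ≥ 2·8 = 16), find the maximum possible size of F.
max |F| = C(367, 7) = 167970594291643

Erdős-Ko-Rado (1961): when n ≥ 2k, max |F| = C(n−1, k−1). The bound is attained by the star {A : i ∈ A} for any fixed i ∈ [n]. Here C(368−1, 8−1) = C(367, 7) = 167970594291643.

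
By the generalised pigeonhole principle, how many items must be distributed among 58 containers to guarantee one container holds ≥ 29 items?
n = (29 − 1)·58 + 1 = 1625

By the generalised pigeonhole principle, to guarantee some box contains ≥ r objects we need more than (r − 1) · k objects total. Threshold: n = (r − 1) · k + 1. With r = 29 and k = 58: n = 28 · 58 + 1 = 1624 + 1 = 1625. For n = 1624 = 28 · 58, we can put exactly 28 objects in every box, avoiding 29 in any single one — so 1625 is tight.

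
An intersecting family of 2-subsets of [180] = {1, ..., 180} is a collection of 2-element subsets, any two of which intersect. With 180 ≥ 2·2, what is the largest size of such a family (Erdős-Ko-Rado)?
max |F| = C(179, 1) = 179

Erdős-Ko-Rado (1961): when n ≥ 2k, max |F| = C(n−1, k−1). The bound is attained by the star {A : i ∈ A} for any fixed i ∈ [n]. Here C(180−1, 2−1) = C(179, 1) = 179.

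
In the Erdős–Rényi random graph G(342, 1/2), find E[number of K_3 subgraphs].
E[# K_3] = C(342, 3) · (1/2)^C(3, 2) = 6608580 / 2^3 = 1652145/2 = 826072.5

For each 3-subset S of vertices (there are C(342, 3) = 6608580 such S), let X_S = 1 if S induces a K_3 (all C(3, 2) = 3 edges present). Then P(X_S = 1) = (1/2)^3 = 1/8. By linearity of expectation, E[# K_3] = C(342, 3) · (1/2)^3 = 6608580 / 8 = 1652145/2 = 826072.5.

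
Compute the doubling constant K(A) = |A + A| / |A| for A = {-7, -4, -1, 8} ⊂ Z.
K = |A + A| / |A| = 9/4

Enumerate A + A = {a + b : a, b ∈ A}. With |A| = 4, there are |A|^2 = 16 ordered sum pairs; collecting distinct values, A + A = {-14, -11, -8, -5, -2, 1, 4, 7, 16}, so |A + A| = 9. Thus K = 9/4. For comparison, the minimum possible |A + A| over all 4-element sets is 2·4 − 1 = 7 (so min K = 7/4), attained only by arithmetic progressions.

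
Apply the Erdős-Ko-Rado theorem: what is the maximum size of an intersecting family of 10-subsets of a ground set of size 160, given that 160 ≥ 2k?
max |F| = C(159, 9) = 142128055457531

Erdős-Ko-Rado (1961): when n ≥ 2k, max |F| = C(n−1, k−1). The bound is attained by the star {A : i ∈ A} for any fixed i ∈ [n]. Here C(160−1, 10−1) = C(159, 9) = 142128055457531.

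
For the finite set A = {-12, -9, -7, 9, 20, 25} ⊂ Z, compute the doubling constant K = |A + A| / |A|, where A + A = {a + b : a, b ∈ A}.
K = |A + A| / |A| = 19/6

Enumerate A + A = {a + b : a, b ∈ A}. With |A| = 6, there are |A|^2 = 36 ordered sum pairs; collecting distinct values, A + A = {-24, -21, -19, -18, -16, -14, -3, 0, 2, 8, 11, 13, 16, 18, 29, 34, 40, 45, 50}, so |A + A| = 19. Thus K = 19/6. For comparison, the minimum possible |A + A| over all 6-element sets is 2·6 − 1 = 11 (so min K = 11/6), attained only by arithmetic progressions.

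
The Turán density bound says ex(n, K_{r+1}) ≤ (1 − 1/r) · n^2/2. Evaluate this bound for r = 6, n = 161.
Turán density bound = (5/6) · 161^2/2 = 129605/12 ≈ 10800.4167

Turán's theorem: ex(n, K_{r+1}) is achieved by the complete r-partite Turán graph T(n, r) with parts as balanced as possible, and is at most (1 − 1/r) · n^2/2. For r = 6, n = 161: the density bound is (5/6) · 25921/2 = 129605/12 ≈ 10800.4167. The integer-valued extremum is e(T(161, 6)) = 10800, which is strictly less than the density bound 129605/12 since 6 ∤ 161 (the parts of T(161, 6) cannot all be equal).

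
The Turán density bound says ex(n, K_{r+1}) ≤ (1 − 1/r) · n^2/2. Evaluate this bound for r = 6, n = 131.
Turán density bound = (5/6) · 131^2/2 = 85805/12 ≈ 7150.4167

Turán's theorem: ex(n, K_{r+1}) is achieved by the complete r-partite Turán graph T(n, r) with parts as balanced as possible, and is at most (1 − 1/r) · n^2/2. For r = 6, n = 131: the density bound is (5/6) · 17161/2 = 85805/12 ≈ 7150.4167. The integer-valued extremum is e(T(131, 6)) = 7150, which is strictly less than the density bound 85805/12 since 6 ∤ 131 (the parts of T(131, 6) cannot all be equal).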